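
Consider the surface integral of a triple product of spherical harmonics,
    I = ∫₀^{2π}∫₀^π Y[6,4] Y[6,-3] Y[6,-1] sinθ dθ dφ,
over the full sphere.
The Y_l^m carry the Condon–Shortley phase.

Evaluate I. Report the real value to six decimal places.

-0.084679

m-sum 0 ✓  L=18 even ✓  0≤6≤12 ✓
Π(2lᵢ+1) = 13×13×13 = 2197
triangle coeff Δ(6,6,6) = 1/325909584
Σ_t [0,6]: t=0:+1/373248000 t=1:−1/1728000 t=2:+1/110592 t=3:−1/46656 t=4:+1/110592 t=5:−1/1728000 t=6:+1/373248000 = -7/1555200
(3j)²=400/46189 [(6 6 6; 0 0 0)], sign=-1
Σ_t [0,2]: t=0:+1/1244160 t=1:−1/691200 t=2:+1/4147200 = -1/2488320
(3j)²=875/184756 [(6 6 6; 4 -3 -1)], sign=+1
⇒ 4πI² = 1137500/12623809
I = (-1)√(1137500/12623809/(4π)) = -0.08467897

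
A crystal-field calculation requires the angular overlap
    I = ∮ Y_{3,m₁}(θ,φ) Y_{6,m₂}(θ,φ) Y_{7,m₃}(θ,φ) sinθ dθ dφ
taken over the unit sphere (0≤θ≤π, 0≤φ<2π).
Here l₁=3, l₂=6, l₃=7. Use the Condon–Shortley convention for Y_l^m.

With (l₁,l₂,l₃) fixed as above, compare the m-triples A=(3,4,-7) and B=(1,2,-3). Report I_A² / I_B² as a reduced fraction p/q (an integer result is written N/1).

Same 3,6,7: normalisation and zero-m 3j drop out of the ratio.
A: Δ: 2! 4! 10! / 17! → 1/2042040; sum: t=0:+1/174182400 = 1/174182400; 3j²(3 6 7; 3 4 -7) = Δ·Π!·Σ² = 1/136  (sign +1)
B: Δ: 2! 4! 10! / 17! → 1/2042040; sum: t=0:+1/645120 t=1:−1/181440 t=2:+1/829440 = -1/362880; 3j²(3 6 7; 1 2 -3) = Δ·Π!·Σ² = 256/17017  (sign -1)
I_A²/I_B² = (1/136)/(256/17017) = 1001/2048

1001/2048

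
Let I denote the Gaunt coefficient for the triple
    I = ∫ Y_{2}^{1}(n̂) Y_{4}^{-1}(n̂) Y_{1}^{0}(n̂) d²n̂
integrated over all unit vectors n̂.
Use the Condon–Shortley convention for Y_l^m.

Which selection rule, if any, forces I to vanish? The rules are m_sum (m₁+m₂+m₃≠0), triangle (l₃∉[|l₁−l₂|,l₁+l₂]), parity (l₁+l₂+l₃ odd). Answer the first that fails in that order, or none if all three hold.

triangle

m₁+m₂+m₃ = 1 − 1 + 0 = 0  ✓
triangle: |2−4|=2 ≤ l₃=1 ≤ 2+4=6  ✗
parity: l₁+l₂+l₃ = 7 is odd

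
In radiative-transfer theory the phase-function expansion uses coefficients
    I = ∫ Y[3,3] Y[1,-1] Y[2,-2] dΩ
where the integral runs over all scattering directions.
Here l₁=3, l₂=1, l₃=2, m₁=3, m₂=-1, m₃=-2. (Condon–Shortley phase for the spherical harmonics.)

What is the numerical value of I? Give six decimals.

Rules hold: Σm=0, L=6 even, 2≤2≤4.
N = 7·3·5 = 105
Δ = 2!·4!·0!/7! = 1/105
Racah Σ t=1..1: t=1:−1/4 = -1/4
⇒ 3j(3 1 2; 0 0 0)² = 3/35, sgn -1
Racah Σ t=0..0: t=0:+1/48 = 1/48
⇒ 3j(3 1 2; 3 -1 -2)² = 1/7, sgn +1
4πI² = N·(3j₀)²·(3jₘ)² = 9/7
I = -1·√(1.28571/4π) = -0.31986543

-0.319865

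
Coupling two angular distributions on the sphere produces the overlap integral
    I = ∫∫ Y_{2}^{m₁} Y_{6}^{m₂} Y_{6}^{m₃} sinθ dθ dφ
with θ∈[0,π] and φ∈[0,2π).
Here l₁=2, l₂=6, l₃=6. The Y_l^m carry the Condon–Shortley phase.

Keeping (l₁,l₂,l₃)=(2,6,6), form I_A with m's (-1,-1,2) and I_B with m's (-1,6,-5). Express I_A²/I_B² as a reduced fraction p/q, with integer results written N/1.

Same 2,6,6: normalisation and zero-m 3j drop out of the ratio.
A: Δ: 2! 2! 10! / 15! → 1/90090; sum: t=1:−1/34560 t=2:+1/60480 = -1/80640; 3j²(2 6 6; -1 -1 2) = Δ·Π!·Σ² = 6/1001  (sign -1)
B: Δ: 2! 2! 10! / 15! → 1/90090; sum: t=2:+1/7257600 = 1/7257600; 3j²(2 6 6; -1 6 -5) = Δ·Π!·Σ² = 11/455  (sign -1)
I_A²/I_B² = (6/1001)/(11/455) = 30/121

30/121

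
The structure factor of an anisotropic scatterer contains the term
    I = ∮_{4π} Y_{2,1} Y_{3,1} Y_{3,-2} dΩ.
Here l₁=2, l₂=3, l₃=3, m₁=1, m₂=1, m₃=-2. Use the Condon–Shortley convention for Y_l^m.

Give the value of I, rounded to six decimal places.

Rules hold: Σm=0, L=8 even, 1≤3≤5.
N = 5·7·7 = 245
Δ = 2!·2!·4!/9! = 1/3780
Racah Σ t=0..2: t=0:+1/24 t=1:−1/4 t=2:+1/24 = -1/6
⇒ 3j(2 3 3; 0 0 0)² = 4/105, sgn +1
Racah Σ t=0..1: t=0:+1/48 t=1:−1/12 = -1/16
⇒ 3j(2 3 3; 1 1 -2)² = 1/28, sgn +1
4πI² = N·(3j₀)²·(3jₘ)² = 1/3
I = +1·√(0.333333/4π) = 0.16286750

0.162868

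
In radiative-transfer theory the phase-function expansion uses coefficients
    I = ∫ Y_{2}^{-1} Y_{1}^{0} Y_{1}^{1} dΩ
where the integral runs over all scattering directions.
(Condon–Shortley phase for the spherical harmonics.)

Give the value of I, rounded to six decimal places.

-0.218510

Checks pass: Σm=0; 4 even; l₃=1∈[1,3].
(2·2+1)(2·1+1)(2·1+1) = 45
Δ: 2! 2! 0! / 5! → 1/30
sum: t=1:−1/1 = -1/1
3j²(2 1 1; 0 0 0) = Δ·Π!·Σ² = 2/15  (sign +1)
sum: t=1:−1/2 = -1/2
3j²(2 1 1; -1 0 1) = Δ·Π!·Σ² = 1/10  (sign -1)
combine: 4πI² = 45·2/15·1/10 = 3/5
take √, sign -1: I = -0.21850969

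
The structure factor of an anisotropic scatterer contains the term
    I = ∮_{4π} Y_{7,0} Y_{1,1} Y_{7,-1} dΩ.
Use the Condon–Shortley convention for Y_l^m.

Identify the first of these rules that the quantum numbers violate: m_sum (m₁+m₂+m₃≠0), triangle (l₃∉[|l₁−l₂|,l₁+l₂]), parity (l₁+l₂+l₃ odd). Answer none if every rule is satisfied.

parity

azimuthal sum: 0 + 1 − 1 = 0  ✓
6 ≤ 7 ≤ 8 (triangle on l)  ✓
L = 7 + 1 + 7 = 15 (odd)  ✗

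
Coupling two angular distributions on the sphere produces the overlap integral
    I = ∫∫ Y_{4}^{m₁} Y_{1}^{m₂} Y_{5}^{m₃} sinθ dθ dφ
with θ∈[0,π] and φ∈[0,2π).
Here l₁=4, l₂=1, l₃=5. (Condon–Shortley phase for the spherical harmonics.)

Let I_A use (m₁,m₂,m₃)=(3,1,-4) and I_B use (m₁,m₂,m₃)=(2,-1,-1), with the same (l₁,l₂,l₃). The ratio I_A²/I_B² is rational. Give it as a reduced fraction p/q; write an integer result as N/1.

Shared (l₁,l₂,l₃)=(4,1,5): N and (l;000)² cancel in I_A²/I_B².
A: Δ = 0!·8!·2!/11! = 1/495; Racah Σ t=0..0: t=0:+1/10080 = 1/10080; ⇒ 3j(4 1 5; 3 1 -4)² = 4/55, sgn -1
B: Δ = 0!·8!·2!/11! = 1/495; Racah Σ t=0..0: t=0:+1/2880 = 1/2880; ⇒ 3j(4 1 5; 2 -1 -1)² = 2/165, sgn +1
I_A²/I_B² = (4/55)/(2/165) = 6/1

6/1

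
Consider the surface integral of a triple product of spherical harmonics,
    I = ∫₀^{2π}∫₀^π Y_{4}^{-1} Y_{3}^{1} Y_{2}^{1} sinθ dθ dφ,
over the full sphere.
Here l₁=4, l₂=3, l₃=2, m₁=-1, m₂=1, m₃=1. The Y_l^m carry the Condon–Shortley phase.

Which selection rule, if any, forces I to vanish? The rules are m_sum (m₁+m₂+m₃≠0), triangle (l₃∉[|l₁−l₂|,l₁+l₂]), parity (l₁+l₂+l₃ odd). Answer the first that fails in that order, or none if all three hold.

azimuthal sum: -1 + 1 + 1 = 1  ✗
1 ≤ 2 ≤ 7 (triangle on l)
L = 4 + 3 + 2 = 9 (odd)

m_sum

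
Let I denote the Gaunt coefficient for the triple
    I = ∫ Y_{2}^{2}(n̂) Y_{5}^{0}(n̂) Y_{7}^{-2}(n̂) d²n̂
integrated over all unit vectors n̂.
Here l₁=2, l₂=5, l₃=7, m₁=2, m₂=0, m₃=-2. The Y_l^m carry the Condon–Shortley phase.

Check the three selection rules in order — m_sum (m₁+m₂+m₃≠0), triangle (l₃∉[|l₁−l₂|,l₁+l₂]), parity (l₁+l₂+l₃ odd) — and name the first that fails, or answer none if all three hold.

m₁+m₂+m₃ = 2 + 0 − 2 = 0  ✓
triangle: |2−5|=3 ≤ l₃=7 ≤ 2+5=7  ✓
parity: l₁+l₂+l₃ = 14 is even  ✓

none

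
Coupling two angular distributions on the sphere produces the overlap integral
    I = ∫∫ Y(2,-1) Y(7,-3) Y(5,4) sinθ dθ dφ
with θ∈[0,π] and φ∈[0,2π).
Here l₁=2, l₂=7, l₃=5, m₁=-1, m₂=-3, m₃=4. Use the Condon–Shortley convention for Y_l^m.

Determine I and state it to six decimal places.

m-sum 0 ✓  L=14 even ✓  5≤5≤9 ✓
Π(2lᵢ+1) = 5×15×11 = 825
triangle coeff Δ(2,7,5) = 1/15015
Σ_t [2,2]: t=2:+1/57600 = 1/57600
(3j)²=21/715 [(2 7 5; 0 0 0)], sign=-1
Σ_t [3,3]: t=3:−1/2177280 = -1/2177280
(3j)²=8/3003 [(2 7 5; -1 -3 4)], sign=+1
⇒ 4πI² = 120/1859
I = (-1)√(120/1859/(4π)) = -0.07167142

-0.071671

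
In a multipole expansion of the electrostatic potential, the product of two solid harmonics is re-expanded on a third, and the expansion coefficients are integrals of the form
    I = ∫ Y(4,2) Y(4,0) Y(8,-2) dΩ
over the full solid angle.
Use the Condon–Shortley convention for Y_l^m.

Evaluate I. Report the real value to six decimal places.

0.187970

m-sum 0 ✓  L=16 even ✓  0≤8≤8 ✓
Π(2lᵢ+1) = 9×9×17 = 1377
triangle coeff Δ(4,4,8) = 1/218790
Σ_t [0,0]: t=0:+1/331776 = 1/331776
(3j)²=490/21879 [(4 4 8; 0 0 0)], sign=+1
Σ_t [0,0]: t=0:+1/829440 = 1/829440
(3j)²=35/2431 [(4 4 8; 2 0 -2)], sign=+1
⇒ 4πI² = 154350/347633
I = (+1)√(154350/347633/(4π)) = 0.18796972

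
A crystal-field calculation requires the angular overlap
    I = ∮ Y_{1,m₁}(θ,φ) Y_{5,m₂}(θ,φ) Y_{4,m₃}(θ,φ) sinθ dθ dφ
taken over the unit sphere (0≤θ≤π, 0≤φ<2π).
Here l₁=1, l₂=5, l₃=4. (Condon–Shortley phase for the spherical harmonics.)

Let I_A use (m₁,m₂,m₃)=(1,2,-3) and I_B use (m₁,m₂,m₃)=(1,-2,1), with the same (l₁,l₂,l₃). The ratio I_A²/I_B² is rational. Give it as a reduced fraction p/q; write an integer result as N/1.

Same 1,5,4: normalisation and zero-m 3j drop out of the ratio.
A: Δ: 2! 0! 8! / 11! → 1/495; sum: t=0:+1/10080 = 1/10080; 3j²(1 5 4; 1 2 -3) = Δ·Π!·Σ² = 1/165  (sign -1)
B: Δ: 2! 0! 8! / 11! → 1/495; sum: t=0:+1/1440 = 1/1440; 3j²(1 5 4; 1 -2 1) = Δ·Π!·Σ² = 7/165  (sign -1)
I_A²/I_B² = (1/165)/(7/165) = 1/7

1/7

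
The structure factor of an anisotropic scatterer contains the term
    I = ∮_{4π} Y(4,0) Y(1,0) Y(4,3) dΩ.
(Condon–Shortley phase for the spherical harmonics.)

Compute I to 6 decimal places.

Σmᵢ = 3 ≠ 0, so the φ-integral vanishes; I = 0

0.000000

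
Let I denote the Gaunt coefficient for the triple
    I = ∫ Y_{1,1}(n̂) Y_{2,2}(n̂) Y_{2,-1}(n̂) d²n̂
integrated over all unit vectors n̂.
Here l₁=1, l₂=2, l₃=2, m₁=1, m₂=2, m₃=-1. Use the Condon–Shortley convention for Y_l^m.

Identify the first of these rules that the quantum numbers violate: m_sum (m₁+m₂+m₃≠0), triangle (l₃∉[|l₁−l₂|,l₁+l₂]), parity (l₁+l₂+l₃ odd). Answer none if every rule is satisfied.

Σmᵢ = 2  ✗
l₃∈[|l₁−l₂|,l₁+l₂]=[1,3], have l₃=2
Σlᵢ = 5 ⇒ odd

m_sum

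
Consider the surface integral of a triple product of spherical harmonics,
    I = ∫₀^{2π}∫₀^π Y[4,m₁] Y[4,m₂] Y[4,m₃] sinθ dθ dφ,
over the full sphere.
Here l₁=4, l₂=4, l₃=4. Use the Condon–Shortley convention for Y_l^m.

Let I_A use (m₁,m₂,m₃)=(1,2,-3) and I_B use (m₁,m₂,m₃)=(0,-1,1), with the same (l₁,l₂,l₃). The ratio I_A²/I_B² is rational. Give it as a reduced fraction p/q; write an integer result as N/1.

Shared (l₁,l₂,l₃)=(4,4,4): N and (l;000)² cancel in I_A²/I_B².
A: Δ = 4!·4!·4!/13! = 1/450450; Racah Σ t=2..3: t=2:+1/576 t=3:−1/864 = 1/1728; ⇒ 3j(4 4 4; 1 2 -3)² = 5/1287, sgn -1
B: Δ = 4!·4!·4!/13! = 1/450450; Racah Σ t=0..3: t=0:+1/3456 t=1:−1/144 t=2:+1/96 t=3:−1/864 = 1/384; ⇒ 3j(4 4 4; 0 -1 1)² = 9/2002, sgn -1
I_A²/I_B² = (5/1287)/(9/2002) = 70/81

70/81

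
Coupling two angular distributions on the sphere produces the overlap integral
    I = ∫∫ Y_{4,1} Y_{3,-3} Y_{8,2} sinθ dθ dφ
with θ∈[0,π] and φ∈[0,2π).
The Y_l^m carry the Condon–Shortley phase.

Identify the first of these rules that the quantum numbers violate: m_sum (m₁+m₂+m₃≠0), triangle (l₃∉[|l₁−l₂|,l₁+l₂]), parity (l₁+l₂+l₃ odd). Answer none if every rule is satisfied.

triangle

azimuthal sum: 1 − 3 + 2 = 0  ✓
1 ≤ 8 ≤ 7 (triangle on l)  ✗
L = 4 + 3 + 8 = 15 (odd)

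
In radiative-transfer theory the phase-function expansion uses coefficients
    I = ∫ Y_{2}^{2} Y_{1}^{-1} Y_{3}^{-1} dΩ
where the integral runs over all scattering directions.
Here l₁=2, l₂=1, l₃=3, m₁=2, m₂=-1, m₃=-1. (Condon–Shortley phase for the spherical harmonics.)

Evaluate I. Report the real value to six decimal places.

m-sum 0 ✓  L=6 even ✓  1≤3≤3 ✓
Π(2lᵢ+1) = 5×3×7 = 105
triangle coeff Δ(2,1,3) = 1/105
Σ_t [0,0]: t=0:+1/4 = 1/4
(3j)²=3/35 [(2 1 3; 0 0 0)], sign=-1
Σ_t [0,0]: t=0:+1/48 = 1/48
(3j)²=1/105 [(2 1 3; 2 -1 -1)], sign=+1
⇒ 4πI² = 3/35
I = (-1)√(3/35/(4π)) = -0.08258890

-0.082589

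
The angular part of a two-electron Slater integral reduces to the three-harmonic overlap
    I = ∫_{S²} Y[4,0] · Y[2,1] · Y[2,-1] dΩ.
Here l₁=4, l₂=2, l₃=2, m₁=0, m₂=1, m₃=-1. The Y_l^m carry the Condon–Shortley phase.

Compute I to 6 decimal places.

m-sum 0 ✓  L=8 even ✓  2≤2≤6 ✓
Π(2lᵢ+1) = 9×5×5 = 225
triangle coeff Δ(4,2,2) = 1/630
Σ_t [2,2]: t=2:+1/16 = 1/16
(3j)²=2/35 [(4 2 2; 0 0 0)], sign=+1
Σ_t [3,3]: t=3:−1/36 = -1/36
(3j)²=8/315 [(4 2 2; 0 1 -1)], sign=+1
⇒ 4πI² = 16/49
I = (+1)√(16/49/(4π)) = 0.16119702

0.161197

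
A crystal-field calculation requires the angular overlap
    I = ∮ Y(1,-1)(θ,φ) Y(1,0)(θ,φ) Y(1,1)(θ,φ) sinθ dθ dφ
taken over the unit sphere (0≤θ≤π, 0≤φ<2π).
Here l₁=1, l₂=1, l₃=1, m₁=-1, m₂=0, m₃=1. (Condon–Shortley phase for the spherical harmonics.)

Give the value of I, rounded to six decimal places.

0.000000

l₁+l₂+l₃=3 is odd: 3j(l;000)=0 ⇒ I=0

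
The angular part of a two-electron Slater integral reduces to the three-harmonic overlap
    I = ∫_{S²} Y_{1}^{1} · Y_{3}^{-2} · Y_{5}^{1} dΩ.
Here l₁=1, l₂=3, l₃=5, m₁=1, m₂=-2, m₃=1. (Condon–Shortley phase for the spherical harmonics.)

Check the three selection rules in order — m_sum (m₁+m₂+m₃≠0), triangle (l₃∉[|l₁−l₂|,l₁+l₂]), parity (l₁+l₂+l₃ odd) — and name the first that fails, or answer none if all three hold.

triangle

Σmᵢ = 0  ✓
l₃∈[|l₁−l₂|,l₁+l₂]=[2,4], have l₃=5  ✗
Σlᵢ = 9 ⇒ odd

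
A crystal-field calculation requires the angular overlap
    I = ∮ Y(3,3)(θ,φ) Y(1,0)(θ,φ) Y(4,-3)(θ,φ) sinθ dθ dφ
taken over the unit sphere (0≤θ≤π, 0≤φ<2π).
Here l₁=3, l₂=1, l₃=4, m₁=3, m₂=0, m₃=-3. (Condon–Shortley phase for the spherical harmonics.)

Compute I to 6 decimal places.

m-sum 0 ✓  L=8 even ✓  2≤4≤4 ✓
Π(2lᵢ+1) = 7×3×9 = 189
triangle coeff Δ(3,1,4) = 1/252
Σ_t [0,0]: t=0:+1/36 = 1/36
(3j)²=4/63 [(3 1 4; 0 0 0)], sign=+1
Σ_t [0,0]: t=0:+1/720 = 1/720
(3j)²=1/36 [(3 1 4; 3 0 -3)], sign=-1
⇒ 4πI² = 1/3
I = (-1)√(1/3/(4π)) = -0.16286750

-0.162868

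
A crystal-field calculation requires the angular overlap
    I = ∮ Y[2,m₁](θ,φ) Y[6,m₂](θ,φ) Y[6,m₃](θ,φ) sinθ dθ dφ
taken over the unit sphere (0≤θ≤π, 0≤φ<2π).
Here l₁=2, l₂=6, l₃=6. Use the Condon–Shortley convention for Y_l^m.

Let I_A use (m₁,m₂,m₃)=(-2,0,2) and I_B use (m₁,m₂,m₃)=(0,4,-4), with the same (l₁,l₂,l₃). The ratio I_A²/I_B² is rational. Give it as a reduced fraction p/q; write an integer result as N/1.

Same 2,6,6: normalisation and zero-m 3j drop out of the ratio.
A: Δ: 2! 2! 10! / 15! → 1/90090; sum: t=2:+1/69120 = 1/69120; 3j²(2 6 6; -2 0 2) = Δ·Π!·Σ² = 4/143  (sign +1)
B: Δ: 2! 2! 10! / 15! → 1/90090; sum: t=0:+1/14515200 t=1:−1/362880 t=2:+1/322560 = 1/2419200; 3j²(2 6 6; 0 4 -4) = Δ·Π!·Σ² = 2/5005  (sign +1)
I_A²/I_B² = (4/143)/(2/5005) = 70/1

70/1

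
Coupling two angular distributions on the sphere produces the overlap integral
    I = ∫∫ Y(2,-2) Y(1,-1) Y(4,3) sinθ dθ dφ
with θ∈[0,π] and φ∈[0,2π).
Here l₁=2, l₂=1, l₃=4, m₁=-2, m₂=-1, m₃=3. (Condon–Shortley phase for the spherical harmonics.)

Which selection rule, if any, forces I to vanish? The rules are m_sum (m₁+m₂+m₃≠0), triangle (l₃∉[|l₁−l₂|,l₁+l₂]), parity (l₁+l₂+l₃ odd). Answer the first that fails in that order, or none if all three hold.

azimuthal sum: -2 − 1 + 3 = 0  ✓
1 ≤ 4 ≤ 3 (triangle on l)  ✗
L = 2 + 1 + 4 = 7 (odd)

triangle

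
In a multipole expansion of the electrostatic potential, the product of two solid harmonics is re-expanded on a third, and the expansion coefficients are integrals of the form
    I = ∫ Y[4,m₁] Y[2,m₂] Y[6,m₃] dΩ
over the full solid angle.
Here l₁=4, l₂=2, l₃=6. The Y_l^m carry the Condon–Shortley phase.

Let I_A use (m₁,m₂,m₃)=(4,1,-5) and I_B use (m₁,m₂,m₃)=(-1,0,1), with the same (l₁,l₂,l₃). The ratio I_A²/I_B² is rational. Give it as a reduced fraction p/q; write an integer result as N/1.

Shared (l₁,l₂,l₃)=(4,2,6): N and (l;000)² cancel in I_A²/I_B².
A: Δ = 0!·8!·4!/13! = 1/6435; Racah Σ t=0..0: t=0:+1/241920 = 1/241920; ⇒ 3j(4 2 6; 4 1 -5)² = 1/39, sgn -1
B: Δ = 0!·8!·4!/13! = 1/6435; Racah Σ t=0..0: t=0:+1/2880 = 1/2880; ⇒ 3j(4 2 6; -1 0 1)² = 14/429, sgn -1
I_A²/I_B² = (1/39)/(14/429) = 11/14

11/14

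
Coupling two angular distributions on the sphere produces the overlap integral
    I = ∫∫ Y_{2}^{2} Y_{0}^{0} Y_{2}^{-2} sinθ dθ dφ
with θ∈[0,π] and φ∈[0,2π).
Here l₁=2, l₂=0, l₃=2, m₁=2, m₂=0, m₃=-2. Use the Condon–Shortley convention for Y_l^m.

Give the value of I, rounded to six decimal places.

0.282095

Rules hold: Σm=0, L=4 even, 2≤2≤2.
N = 5·1·5 = 25
Δ = 0!·4!·0!/5! = 1/5
Racah Σ t=0..0: t=0:+1/4 = 1/4
⇒ 3j(2 0 2; 0 0 0)² = 1/5, sgn +1
Racah Σ t=0..0: t=0:+1/24 = 1/24
⇒ 3j(2 0 2; 2 0 -2)² = 1/5, sgn +1
4πI² = N·(3j₀)²·(3jₘ)² = 1/1
I = +1·√(1/4π) = 0.28209479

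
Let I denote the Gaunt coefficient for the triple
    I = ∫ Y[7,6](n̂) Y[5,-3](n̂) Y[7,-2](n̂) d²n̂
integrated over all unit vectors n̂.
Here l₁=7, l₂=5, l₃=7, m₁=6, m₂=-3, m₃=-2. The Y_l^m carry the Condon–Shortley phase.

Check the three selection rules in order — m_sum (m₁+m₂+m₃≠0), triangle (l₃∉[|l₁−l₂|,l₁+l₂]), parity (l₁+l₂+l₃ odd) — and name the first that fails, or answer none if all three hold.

m₁+m₂+m₃ = 6 − 3 − 2 = 1  ✗
triangle: |7−5|=2 ≤ l₃=7 ≤ 7+5=12
parity: l₁+l₂+l₃ = 19 is odd

m_sum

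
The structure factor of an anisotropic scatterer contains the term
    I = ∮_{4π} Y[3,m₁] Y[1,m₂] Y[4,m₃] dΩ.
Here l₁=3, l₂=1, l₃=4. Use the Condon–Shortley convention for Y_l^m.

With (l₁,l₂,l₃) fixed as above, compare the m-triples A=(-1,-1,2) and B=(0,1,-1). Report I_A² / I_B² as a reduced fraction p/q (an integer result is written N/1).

3/2

Shared (l₁,l₂,l₃)=(3,1,4): N and (l;000)² cancel in I_A²/I_B².
A: Δ = 0!·6!·2!/9! = 1/252; Racah Σ t=0..0: t=0:+1/96 = 1/96; ⇒ 3j(3 1 4; -1 -1 2)² = 5/84, sgn +1
B: Δ = 0!·6!·2!/9! = 1/252; Racah Σ t=0..0: t=0:+1/72 = 1/72; ⇒ 3j(3 1 4; 0 1 -1)² = 5/126, sgn -1
I_A²/I_B² = (5/84)/(5/126) = 3/2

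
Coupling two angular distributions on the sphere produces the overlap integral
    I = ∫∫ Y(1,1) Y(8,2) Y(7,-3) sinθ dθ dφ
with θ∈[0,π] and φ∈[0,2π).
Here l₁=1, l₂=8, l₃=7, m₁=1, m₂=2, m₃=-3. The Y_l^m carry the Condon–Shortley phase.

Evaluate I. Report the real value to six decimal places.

0.118504

Rules hold: Σm=0, L=16 even, 7≤7≤9.
N = 3·17·15 = 765
Δ = 2!·0!·14!/17! = 1/2040
Racah Σ t=1..1: t=1:−1/25401600 = -1/25401600
⇒ 3j(1 8 7; 0 0 0)² = 8/255, sgn +1
Racah Σ t=0..0: t=0:+1/174182400 = 1/174182400
⇒ 3j(1 8 7; 1 2 -3)² = 1/136, sgn +1
4πI² = N·(3j₀)²·(3jₘ)² = 3/17
I = +1·√(0.176471/4π) = 0.11850352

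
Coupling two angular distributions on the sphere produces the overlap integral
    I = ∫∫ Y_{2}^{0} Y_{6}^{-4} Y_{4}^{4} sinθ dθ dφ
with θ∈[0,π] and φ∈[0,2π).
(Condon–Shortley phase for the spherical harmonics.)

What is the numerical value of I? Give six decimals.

0.106690

Checks pass: Σm=0; 12 even; l₃=4∈[4,8].
(2·2+1)(2·6+1)(2·4+1) = 585
Δ: 4! 0! 8! / 13! → 1/6435
sum: t=2:+1/2304 = 1/2304
3j²(2 6 4; 0 0 0) = Δ·Π!·Σ² = 5/143  (sign +1)
sum: t=2:+1/161280 = 1/161280
3j²(2 6 4; 0 -4 4) = Δ·Π!·Σ² = 1/143  (sign +1)
combine: 4πI² = 585·5/143·1/143 = 225/1573
take √, sign +1: I = 0.10668957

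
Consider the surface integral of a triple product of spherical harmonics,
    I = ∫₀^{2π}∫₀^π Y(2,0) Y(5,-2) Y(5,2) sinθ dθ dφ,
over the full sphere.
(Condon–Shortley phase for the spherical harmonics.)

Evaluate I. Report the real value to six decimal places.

0.097044

m-sum 0 ✓  L=12 even ✓  3≤5≤7 ✓
Π(2lᵢ+1) = 5×11×11 = 605
triangle coeff Δ(2,5,5) = 1/38610
Σ_t [0,2]: t=0:+1/2880 t=1:−1/576 t=2:+1/2880 = -1/960
(3j)²=10/429 [(2 5 5; 0 0 0)], sign=+1
Σ_t [0,2]: t=0:+1/2880 t=1:−1/1440 t=2:+1/20160 = -1/3360
(3j)²=6/715 [(2 5 5; 0 -2 2)], sign=+1
⇒ 4πI² = 20/169
I = (+1)√(20/169/(4π)) = 0.09704356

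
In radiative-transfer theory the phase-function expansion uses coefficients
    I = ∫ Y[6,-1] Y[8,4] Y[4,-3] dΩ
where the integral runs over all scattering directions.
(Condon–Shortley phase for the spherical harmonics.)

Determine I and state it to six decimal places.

-0.092569

m-sum 0 ✓  L=18 even ✓  2≤4≤14 ✓
Π(2lᵢ+1) = 13×17×9 = 1989
triangle coeff Δ(6,8,4) = 1/23279256
Σ_t [4,6]: t=4:+1/1658880 t=5:−1/518400 t=6:+1/1658880 = -1/1382400
(3j)²=504/46189 [(6 8 4; 0 0 0)], sign=-1
Σ_t [6,7]: t=6:+1/12441600 t=7:−1/7257600 = -1/17418240
(3j)²=125/25194 [(6 8 4; -1 4 -3)], sign=+1
⇒ 4πI² = 94500/877591
I = (-1)√(94500/877591/(4π)) = -0.09256885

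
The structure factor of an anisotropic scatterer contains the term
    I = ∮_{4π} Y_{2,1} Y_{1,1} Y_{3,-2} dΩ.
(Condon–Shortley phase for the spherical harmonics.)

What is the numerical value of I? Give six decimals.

0.261169

Rules hold: Σm=0, L=6 even, 1≤3≤3.
N = 5·3·7 = 105
Δ = 0!·4!·2!/7! = 1/105
Racah Σ t=0..0: t=0:+1/4 = 1/4
⇒ 3j(2 1 3; 0 0 0)² = 3/35, sgn -1
Racah Σ t=0..0: t=0:+1/12 = 1/12
⇒ 3j(2 1 3; 1 1 -2)² = 2/21, sgn -1
4πI² = N·(3j₀)²·(3jₘ)² = 6/7
I = +1·√(0.857143/4π) = 0.26116903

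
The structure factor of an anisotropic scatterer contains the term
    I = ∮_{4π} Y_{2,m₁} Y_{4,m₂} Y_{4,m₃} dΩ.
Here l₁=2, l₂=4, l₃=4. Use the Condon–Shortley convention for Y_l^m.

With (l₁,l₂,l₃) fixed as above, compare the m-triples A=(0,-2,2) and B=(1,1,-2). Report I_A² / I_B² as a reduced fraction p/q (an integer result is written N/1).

64/243

l's match ⇒ only the (l;m) 3-j factors differ between A and B.
A: triangle coeff Δ(2,4,4) = 1/13860; Σ_t [0,2]: t=0:+1/192 t=1:−1/120 t=2:+1/2880 = -1/360; (3j)²=16/3465 [(2 4 4; 0 -2 2)], sign=-1
B: triangle coeff Δ(2,4,4) = 1/13860; Σ_t [0,1]: t=0:+1/240 t=1:−1/96 = -1/160; (3j)²=27/1540 [(2 4 4; 1 1 -2)], sign=-1
I_A²/I_B² = (16/3465)/(27/1540) = 64/243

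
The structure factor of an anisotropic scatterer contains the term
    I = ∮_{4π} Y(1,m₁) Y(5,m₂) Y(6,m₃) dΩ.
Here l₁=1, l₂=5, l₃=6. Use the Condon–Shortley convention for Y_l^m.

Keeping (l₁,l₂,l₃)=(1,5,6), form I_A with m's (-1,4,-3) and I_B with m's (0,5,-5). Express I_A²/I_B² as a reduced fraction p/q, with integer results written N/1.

3/11

l's match ⇒ only the (l;m) 3-j factors differ between A and B.
A: triangle coeff Δ(1,5,6) = 1/858; Σ_t [0,0]: t=0:+1/725760 = 1/725760; (3j)²=1/286 [(1 5 6; -1 4 -3)], sign=-1
B: triangle coeff Δ(1,5,6) = 1/858; Σ_t [0,0]: t=0:+1/3628800 = 1/3628800; (3j)²=1/78 [(1 5 6; 0 5 -5)], sign=-1
I_A²/I_B² = (1/286)/(1/78) = 3/11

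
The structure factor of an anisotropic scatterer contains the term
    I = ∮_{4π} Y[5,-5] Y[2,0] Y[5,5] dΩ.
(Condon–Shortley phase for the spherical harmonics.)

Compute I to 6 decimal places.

Checks pass: Σm=0; 12 even; l₃=5∈[3,7].
(2·5+1)(2·2+1)(2·5+1) = 605
Δ: 2! 8! 2! / 13! → 1/38610
sum: t=0:+1/2880 t=1:−1/576 t=2:+1/2880 = -1/960
3j²(5 2 5; 0 0 0) = Δ·Π!·Σ² = 10/429  (sign +1)
sum: t=2:+1/161280 = 1/161280
3j²(5 2 5; -5 0 5) = Δ·Π!·Σ² = 15/286  (sign +1)
combine: 4πI² = 605·10/429·15/286 = 125/169
take √, sign +1: I = 0.24260890

0.242609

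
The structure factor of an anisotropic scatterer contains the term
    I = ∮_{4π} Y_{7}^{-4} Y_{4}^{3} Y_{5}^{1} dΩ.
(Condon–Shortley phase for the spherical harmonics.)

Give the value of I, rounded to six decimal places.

m-sum 0 ✓  L=16 even ✓  3≤5≤11 ✓
Π(2lᵢ+1) = 15×9×11 = 1485
triangle coeff Δ(7,4,5) = 1/6126120
Σ_t [2,4]: t=2:+1/69120 t=3:−1/20736 t=4:+1/69120 = -1/51840
(3j)²=280/21879 [(7 4 5; 0 0 0)], sign=+1
Σ_t [5,6]: t=5:−1/345600 t=6:+1/518400 = -1/1036800
(3j)²=7/2210 [(7 4 5; -4 3 1)], sign=-1
⇒ 4πI² = 2940/48841
I = (-1)√(2940/48841/(4π)) = -0.06921121

-0.069211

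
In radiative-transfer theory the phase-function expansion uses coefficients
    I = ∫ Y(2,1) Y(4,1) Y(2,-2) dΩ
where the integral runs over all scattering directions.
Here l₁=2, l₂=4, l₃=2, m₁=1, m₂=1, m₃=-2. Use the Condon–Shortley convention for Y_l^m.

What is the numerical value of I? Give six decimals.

m-sum 0 ✓  L=8 even ✓  2≤2≤6 ✓
Π(2lᵢ+1) = 5×9×5 = 225
triangle coeff Δ(2,4,2) = 1/630
Σ_t [2,2]: t=2:+1/16 = 1/16
(3j)²=2/35 [(2 4 2; 0 0 0)], sign=+1
Σ_t [1,1]: t=1:−1/144 = -1/144
(3j)²=1/126 [(2 4 2; 1 1 -2)], sign=-1
⇒ 4πI² = 5/49
I = (-1)√(5/49/(4π)) = -0.09011188

-0.090112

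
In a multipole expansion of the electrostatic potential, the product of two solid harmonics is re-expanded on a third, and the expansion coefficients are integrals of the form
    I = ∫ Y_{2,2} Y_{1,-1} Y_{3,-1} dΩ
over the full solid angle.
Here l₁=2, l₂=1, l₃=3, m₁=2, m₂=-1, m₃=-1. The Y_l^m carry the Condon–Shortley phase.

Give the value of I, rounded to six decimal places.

m-sum 0 ✓  L=6 even ✓  1≤3≤3 ✓
Π(2lᵢ+1) = 5×3×7 = 105
triangle coeff Δ(2,1,3) = 1/105
Σ_t [0,0]: t=0:+1/4 = 1/4
(3j)²=3/35 [(2 1 3; 0 0 0)], sign=-1
Σ_t [0,0]: t=0:+1/48 = 1/48
(3j)²=1/105 [(2 1 3; 2 -1 -1)], sign=+1
⇒ 4πI² = 3/35
I = (-1)√(3/35/(4π)) = -0.08258890

-0.082589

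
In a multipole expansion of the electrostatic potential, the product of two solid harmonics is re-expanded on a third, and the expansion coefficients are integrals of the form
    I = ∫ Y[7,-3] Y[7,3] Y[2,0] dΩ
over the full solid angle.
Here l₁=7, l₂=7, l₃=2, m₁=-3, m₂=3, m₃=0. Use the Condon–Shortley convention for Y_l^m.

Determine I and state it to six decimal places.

m-sum 0 ✓  L=16 even ✓  0≤2≤14 ✓
Π(2lᵢ+1) = 15×15×5 = 1125
triangle coeff Δ(7,7,2) = 1/185640
Σ_t [5,7]: t=5:−1/2419200 t=6:+1/518400 t=7:−1/2419200 = 1/907200
(3j)²=56/3315 [(7 7 2; 0 0 0)], sign=+1
Σ_t [8,10]: t=8:+1/3870720 t=9:−1/2177280 t=10:+1/29030400 = -29/174182400
(3j)²=841/185640 [(7 7 2; -3 3 0)], sign=-1
⇒ 4πI² = 4205/48841
I = (-1)√(4205/48841/(4π)) = -0.08277245

-0.082772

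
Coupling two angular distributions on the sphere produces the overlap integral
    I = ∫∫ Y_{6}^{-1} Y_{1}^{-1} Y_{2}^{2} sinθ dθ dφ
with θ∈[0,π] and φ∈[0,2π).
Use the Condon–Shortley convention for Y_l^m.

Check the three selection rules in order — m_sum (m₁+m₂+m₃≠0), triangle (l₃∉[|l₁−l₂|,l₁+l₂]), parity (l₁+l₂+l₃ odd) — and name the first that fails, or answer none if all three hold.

m₁+m₂+m₃ = -1 − 1 + 2 = 0  ✓
triangle: |6−1|=5 ≤ l₃=2 ≤ 6+1=7  ✗
parity: l₁+l₂+l₃ = 9 is odd

triangle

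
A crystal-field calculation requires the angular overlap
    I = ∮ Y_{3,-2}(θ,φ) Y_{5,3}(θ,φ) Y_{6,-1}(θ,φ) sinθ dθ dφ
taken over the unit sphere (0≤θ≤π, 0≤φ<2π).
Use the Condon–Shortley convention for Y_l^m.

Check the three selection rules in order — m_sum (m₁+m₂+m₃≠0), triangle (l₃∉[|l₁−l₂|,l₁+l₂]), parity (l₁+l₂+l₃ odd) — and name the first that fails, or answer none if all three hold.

none

Σmᵢ = 0  ✓
l₃∈[|l₁−l₂|,l₁+l₂]=[2,8], have l₃=6  ✓
Σlᵢ = 14 ⇒ even  ✓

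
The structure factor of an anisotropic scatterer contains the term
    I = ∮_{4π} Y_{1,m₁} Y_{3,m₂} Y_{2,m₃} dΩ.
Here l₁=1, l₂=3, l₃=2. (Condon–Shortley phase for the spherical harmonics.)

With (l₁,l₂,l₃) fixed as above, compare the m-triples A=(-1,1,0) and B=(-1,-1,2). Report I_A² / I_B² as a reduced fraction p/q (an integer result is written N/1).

6/1

l's match ⇒ only the (l;m) 3-j factors differ between A and B.
A: triangle coeff Δ(1,3,2) = 1/105; Σ_t [2,2]: t=2:+1/8 = 1/8; (3j)²=2/35 [(1 3 2; -1 1 0)], sign=+1
B: triangle coeff Δ(1,3,2) = 1/105; Σ_t [2,2]: t=2:+1/48 = 1/48; (3j)²=1/105 [(1 3 2; -1 -1 2)], sign=+1
I_A²/I_B² = (2/35)/(1/105) = 6/1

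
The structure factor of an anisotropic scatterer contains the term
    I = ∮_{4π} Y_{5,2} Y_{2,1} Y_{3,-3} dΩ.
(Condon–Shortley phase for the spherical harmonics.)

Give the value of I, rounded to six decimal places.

0.063396

m-sum 0 ✓  L=10 even ✓  3≤3≤7 ✓
Π(2lᵢ+1) = 11×5×7 = 385
triangle coeff Δ(5,2,3) = 1/2310
Σ_t [2,2]: t=2:+1/144 = 1/144
(3j)²=10/231 [(5 2 3; 0 0 0)], sign=-1
Σ_t [3,3]: t=3:−1/4320 = -1/4320
(3j)²=1/330 [(5 2 3; 2 1 -3)], sign=-1
⇒ 4πI² = 5/99
I = (+1)√(5/99/(4π)) = 0.06339609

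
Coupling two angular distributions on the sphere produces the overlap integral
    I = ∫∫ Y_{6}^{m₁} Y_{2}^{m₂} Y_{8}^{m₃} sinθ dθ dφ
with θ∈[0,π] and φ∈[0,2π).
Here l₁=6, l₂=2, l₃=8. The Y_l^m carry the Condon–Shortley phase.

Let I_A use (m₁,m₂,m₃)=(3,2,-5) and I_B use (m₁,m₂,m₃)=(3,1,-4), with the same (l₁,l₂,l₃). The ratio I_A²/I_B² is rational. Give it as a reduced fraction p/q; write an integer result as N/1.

13/16

Same 6,2,8: normalisation and zero-m 3j drop out of the ratio.
A: Δ: 0! 12! 4! / 17! → 1/30940; sum: t=0:+1/52254720 = 1/52254720; 3j²(6 2 8; 3 2 -5) = Δ·Π!·Σ² = 11/476  (sign -1)
B: Δ: 0! 12! 4! / 17! → 1/30940; sum: t=0:+1/13063680 = 1/13063680; 3j²(6 2 8; 3 1 -4) = Δ·Π!·Σ² = 44/1547  (sign +1)
I_A²/I_B² = (11/476)/(44/1547) = 13/16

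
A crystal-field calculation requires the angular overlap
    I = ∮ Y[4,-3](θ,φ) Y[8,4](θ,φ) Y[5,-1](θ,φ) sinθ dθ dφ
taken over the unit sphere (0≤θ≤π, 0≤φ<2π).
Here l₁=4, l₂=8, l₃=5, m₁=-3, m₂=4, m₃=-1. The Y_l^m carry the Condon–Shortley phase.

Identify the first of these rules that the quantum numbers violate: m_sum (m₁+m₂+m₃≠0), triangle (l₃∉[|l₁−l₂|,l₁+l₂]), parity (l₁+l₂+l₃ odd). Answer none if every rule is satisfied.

Σmᵢ = 0  ✓
l₃∈[|l₁−l₂|,l₁+l₂]=[4,12], have l₃=5  ✓
Σlᵢ = 17 ⇒ odd  ✗

parity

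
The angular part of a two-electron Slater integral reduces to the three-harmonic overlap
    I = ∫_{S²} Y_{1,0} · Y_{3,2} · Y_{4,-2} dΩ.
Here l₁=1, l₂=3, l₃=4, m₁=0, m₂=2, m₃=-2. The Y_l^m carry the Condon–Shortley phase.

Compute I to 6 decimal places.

Checks pass: Σm=0; 8 even; l₃=4∈[2,4].
(2·1+1)(2·3+1)(2·4+1) = 189
Δ: 0! 2! 6! / 9! → 1/252
sum: t=0:+1/36 = 1/36
3j²(1 3 4; 0 0 0) = Δ·Π!·Σ² = 4/63  (sign +1)
sum: t=0:+1/120 = 1/120
3j²(1 3 4; 0 2 -2) = Δ·Π!·Σ² = 1/21  (sign +1)
combine: 4πI² = 189·4/63·1/21 = 4/7
take √, sign +1: I = 0.21324362

0.213244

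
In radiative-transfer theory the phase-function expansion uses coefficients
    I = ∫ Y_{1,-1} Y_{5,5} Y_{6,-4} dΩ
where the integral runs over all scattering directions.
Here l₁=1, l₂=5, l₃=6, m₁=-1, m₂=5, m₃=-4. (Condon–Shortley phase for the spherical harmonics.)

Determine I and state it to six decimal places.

0.040859

Rules hold: Σm=0, L=12 even, 4≤6≤6.
N = 3·11·13 = 429
Δ = 0!·2!·10!/13! = 1/858
Racah Σ t=0..0: t=0:+1/14400 = 1/14400
⇒ 3j(1 5 6; 0 0 0)² = 6/143, sgn +1
Racah Σ t=0..0: t=0:+1/7257600 = 1/7257600
⇒ 3j(1 5 6; -1 5 -4)² = 1/858, sgn +1
4πI² = N·(3j₀)²·(3jₘ)² = 3/143
I = +1·√(0.020979/4π) = 0.04085899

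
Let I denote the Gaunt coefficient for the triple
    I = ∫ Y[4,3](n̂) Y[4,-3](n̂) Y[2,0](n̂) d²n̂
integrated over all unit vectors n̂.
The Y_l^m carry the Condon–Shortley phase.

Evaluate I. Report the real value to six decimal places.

Rules hold: Σm=0, L=10 even, 0≤2≤8.
N = 9·9·5 = 405
Δ = 6!·2!·2!/11! = 1/13860
Racah Σ t=2..4: t=2:+1/192 t=3:−1/36 t=4:+1/192 = -5/288
⇒ 3j(4 4 2; 0 0 0)² = 20/693, sgn -1
Racah Σ t=0..1: t=0:+1/720 t=1:−1/480 = -1/1440
⇒ 3j(4 4 2; 3 -3 0)² = 7/1980, sgn -1
4πI² = N·(3j₀)²·(3jₘ)² = 5/121
I = +1·√(0.0413223/4π) = 0.05734392

0.057344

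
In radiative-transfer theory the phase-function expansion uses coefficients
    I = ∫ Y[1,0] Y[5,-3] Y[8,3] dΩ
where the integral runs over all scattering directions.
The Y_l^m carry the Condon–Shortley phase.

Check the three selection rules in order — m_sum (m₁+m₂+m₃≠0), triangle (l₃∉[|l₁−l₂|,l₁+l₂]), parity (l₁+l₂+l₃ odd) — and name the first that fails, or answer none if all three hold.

Σmᵢ = 0  ✓
l₃∈[|l₁−l₂|,l₁+l₂]=[4,6], have l₃=8  ✗
Σlᵢ = 14 ⇒ even

triangle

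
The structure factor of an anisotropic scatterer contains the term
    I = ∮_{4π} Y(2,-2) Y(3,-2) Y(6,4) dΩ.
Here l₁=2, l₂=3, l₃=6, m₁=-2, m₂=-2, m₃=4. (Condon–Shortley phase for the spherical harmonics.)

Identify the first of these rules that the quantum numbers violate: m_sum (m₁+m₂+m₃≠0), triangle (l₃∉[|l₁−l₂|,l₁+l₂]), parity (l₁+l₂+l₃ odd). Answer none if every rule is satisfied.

triangle

azimuthal sum: -2 − 2 + 4 = 0  ✓
1 ≤ 6 ≤ 5 (triangle on l)  ✗
L = 2 + 3 + 6 = 11 (odd)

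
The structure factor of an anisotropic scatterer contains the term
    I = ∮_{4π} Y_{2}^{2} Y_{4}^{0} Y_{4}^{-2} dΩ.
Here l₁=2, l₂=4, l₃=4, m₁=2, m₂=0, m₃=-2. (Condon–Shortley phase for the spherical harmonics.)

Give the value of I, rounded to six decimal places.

-0.190365

Rules hold: Σm=0, L=10 even, 2≤4≤6.
N = 5·9·9 = 405
Δ = 2!·2!·6!/11! = 1/13860
Racah Σ t=0..2: t=0:+1/192 t=1:−1/36 t=2:+1/192 = -5/288
⇒ 3j(2 4 4; 0 0 0)² = 20/693, sgn -1
Racah Σ t=0..0: t=0:+1/192 = 1/192
⇒ 3j(2 4 4; 2 0 -2)² = 3/77, sgn +1
4πI² = N·(3j₀)²·(3jₘ)² = 2700/5929
I = -1·√(0.455389/4π) = -0.19036462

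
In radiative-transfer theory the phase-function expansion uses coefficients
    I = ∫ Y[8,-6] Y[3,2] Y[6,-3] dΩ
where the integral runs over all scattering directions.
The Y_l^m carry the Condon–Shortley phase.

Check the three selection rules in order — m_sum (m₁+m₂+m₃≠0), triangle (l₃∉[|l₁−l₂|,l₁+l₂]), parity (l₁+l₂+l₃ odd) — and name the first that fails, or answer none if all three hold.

azimuthal sum: -6 + 2 − 3 = -7  ✗
5 ≤ 6 ≤ 11 (triangle on l)
L = 8 + 3 + 6 = 17 (odd)

m_sum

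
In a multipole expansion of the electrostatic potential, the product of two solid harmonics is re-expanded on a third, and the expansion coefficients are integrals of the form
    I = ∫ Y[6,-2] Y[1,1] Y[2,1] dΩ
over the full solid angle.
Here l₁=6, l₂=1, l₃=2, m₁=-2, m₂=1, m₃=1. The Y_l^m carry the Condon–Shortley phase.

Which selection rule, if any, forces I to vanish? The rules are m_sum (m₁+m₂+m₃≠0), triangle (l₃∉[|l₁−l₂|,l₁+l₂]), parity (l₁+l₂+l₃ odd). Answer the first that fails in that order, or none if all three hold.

m₁+m₂+m₃ = -2 + 1 + 1 = 0  ✓
triangle: |6−1|=5 ≤ l₃=2 ≤ 6+1=7  ✗
parity: l₁+l₂+l₃ = 9 is odd

triangle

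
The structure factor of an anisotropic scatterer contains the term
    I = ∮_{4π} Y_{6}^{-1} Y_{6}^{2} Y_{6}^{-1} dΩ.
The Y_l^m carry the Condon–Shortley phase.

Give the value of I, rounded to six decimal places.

0.117335

Checks pass: Σm=0; 18 even; l₃=6∈[0,12].
(2·6+1)(2·6+1)(2·6+1) = 2197
Δ: 6! 6! 6! / 19! → 1/325909584
sum: t=0:+1/373248000 t=1:−1/1728000 t=2:+1/110592 t=3:−1/46656 t=4:+1/110592 t=5:−1/1728000 t=6:+1/373248000 = -7/1555200
3j²(6 6 6; 0 0 0) = Δ·Π!·Σ² = 400/46189  (sign -1)
sum: t=2:+1/4147200 t=3:−1/207360 t=4:+1/82944 t=5:−1/207360 t=6:+1/4147200 = 1/345600
3j²(6 6 6; -1 2 -1) = Δ·Π!·Σ² = 420/46189  (sign -1)
combine: 4πI² = 2197·400/46189·420/46189 = 2184000/12623809
take √, sign +1: I = 0.11733462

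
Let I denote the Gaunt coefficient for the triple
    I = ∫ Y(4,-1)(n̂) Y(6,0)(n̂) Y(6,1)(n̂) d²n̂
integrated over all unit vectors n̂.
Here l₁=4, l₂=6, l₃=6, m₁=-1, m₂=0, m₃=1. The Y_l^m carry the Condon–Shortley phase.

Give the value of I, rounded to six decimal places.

m-sum 0 ✓  L=16 even ✓  2≤6≤10 ✓
Π(2lᵢ+1) = 9×13×13 = 1521
triangle coeff Δ(4,6,6) = 1/15315300
Σ_t [0,4]: t=0:+1/829440 t=1:−1/25920 t=2:+1/9216 t=3:−1/25920 t=4:+1/829440 = 7/207360
(3j)²=28/2431 [(4 6 6; 0 0 0)], sign=+1
Σ_t [1,4]: t=1:−1/103680 t=2:+1/13824 t=3:−1/17280 t=4:+1/207360 = 1/103680
(3j)²=10/7293 [(4 6 6; -1 0 1)], sign=-1
⇒ 4πI² = 840/34969
I = (-1)√(840/34969/(4π)) = -0.04372130

-0.043721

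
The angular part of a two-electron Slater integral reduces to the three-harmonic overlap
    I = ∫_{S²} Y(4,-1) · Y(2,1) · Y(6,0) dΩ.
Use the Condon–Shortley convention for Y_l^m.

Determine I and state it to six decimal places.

m-sum 0 ✓  L=12 even ✓  2≤6≤6 ✓
Π(2lᵢ+1) = 9×5×13 = 585
triangle coeff Δ(4,2,6) = 1/6435
Σ_t [0,0]: t=0:+1/2304 = 1/2304
(3j)²=5/143 [(4 2 6; 0 0 0)], sign=+1
Σ_t [0,0]: t=0:+1/4320 = 1/4320
(3j)²=8/429 [(4 2 6; -1 1 0)], sign=+1
⇒ 4πI² = 600/1573
I = (+1)√(600/1573/(4π)) = 0.17422334

0.174223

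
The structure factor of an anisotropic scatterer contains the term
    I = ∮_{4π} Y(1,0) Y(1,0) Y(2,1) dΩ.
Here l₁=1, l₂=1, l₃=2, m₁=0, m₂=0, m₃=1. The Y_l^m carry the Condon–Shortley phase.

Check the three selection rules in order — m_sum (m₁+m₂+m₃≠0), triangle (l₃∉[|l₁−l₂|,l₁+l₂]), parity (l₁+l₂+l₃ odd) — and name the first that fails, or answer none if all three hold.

Σmᵢ = 1  ✗
l₃∈[|l₁−l₂|,l₁+l₂]=[0,2], have l₃=2
Σlᵢ = 4 ⇒ even

m_sum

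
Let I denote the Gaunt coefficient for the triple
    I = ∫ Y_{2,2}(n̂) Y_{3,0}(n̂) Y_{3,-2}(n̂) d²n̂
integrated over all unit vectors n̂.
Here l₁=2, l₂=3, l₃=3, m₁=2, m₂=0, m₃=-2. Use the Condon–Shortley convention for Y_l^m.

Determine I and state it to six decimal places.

Rules hold: Σm=0, L=8 even, 1≤3≤5.
N = 5·7·7 = 245
Δ = 2!·2!·4!/9! = 1/3780
Racah Σ t=0..2: t=0:+1/24 t=1:−1/4 t=2:+1/24 = -1/6
⇒ 3j(2 3 3; 0 0 0)² = 4/105, sgn +1
Racah Σ t=0..0: t=0:+1/24 = 1/24
⇒ 3j(2 3 3; 2 0 -2)² = 1/21, sgn -1
4πI² = N·(3j₀)²·(3jₘ)² = 4/9
I = -1·√(0.444444/4π) = -0.18806319

-0.188063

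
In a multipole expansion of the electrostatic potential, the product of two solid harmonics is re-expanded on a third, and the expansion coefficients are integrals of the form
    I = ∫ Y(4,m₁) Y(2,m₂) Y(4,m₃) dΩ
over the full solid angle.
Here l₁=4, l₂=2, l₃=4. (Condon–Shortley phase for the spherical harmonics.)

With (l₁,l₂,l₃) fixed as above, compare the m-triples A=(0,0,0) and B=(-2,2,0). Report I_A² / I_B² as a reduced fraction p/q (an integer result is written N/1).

20/27

Shared (l₁,l₂,l₃)=(4,2,4): N and (l;000)² cancel in I_A²/I_B².
A: Δ = 2!·6!·2!/11! = 1/13860; Racah Σ t=0..2: t=0:+1/192 t=1:−1/36 t=2:+1/192 = -5/288; ⇒ 3j(4 2 4; 0 0 0)² = 20/693, sgn -1
B: Δ = 2!·6!·2!/11! = 1/13860; Racah Σ t=2..2: t=2:+1/192 = 1/192; ⇒ 3j(4 2 4; -2 2 0)² = 3/77, sgn +1
I_A²/I_B² = (20/693)/(3/77) = 20/27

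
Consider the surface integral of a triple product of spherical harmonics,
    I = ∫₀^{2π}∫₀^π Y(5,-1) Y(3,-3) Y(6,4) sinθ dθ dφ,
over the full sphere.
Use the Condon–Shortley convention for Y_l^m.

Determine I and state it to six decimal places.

-0.190675

m-sum 0 ✓  L=14 even ✓  2≤6≤8 ✓
Π(2lᵢ+1) = 11×7×13 = 1001
triangle coeff Δ(5,3,6) = 1/675675
Σ_t [0,2]: t=0:+1/8640 t=1:−1/2304 t=2:+1/8640 = -7/34560
(3j)²=7/429 [(5 3 6; 0 0 0)], sign=-1
Σ_t [0,0]: t=0:+1/69120 = 1/69120
(3j)²=4/143 [(5 3 6; -1 -3 4)], sign=+1
⇒ 4πI² = 196/429
I = (-1)√(196/429/(4π)) = -0.19067531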